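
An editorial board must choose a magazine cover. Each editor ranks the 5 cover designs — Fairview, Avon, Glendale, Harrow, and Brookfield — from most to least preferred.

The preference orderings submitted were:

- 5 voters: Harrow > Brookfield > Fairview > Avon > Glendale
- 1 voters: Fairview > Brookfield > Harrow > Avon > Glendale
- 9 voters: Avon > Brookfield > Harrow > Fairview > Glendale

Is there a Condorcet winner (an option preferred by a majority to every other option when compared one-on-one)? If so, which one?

Avon

Head-to-head results (15 voters total):
Fairview vs Avon: Avon wins 9–6.
Fairview vs Glendale: Fairview wins 15–0.
Fairview vs Harrow: Harrow wins 14–1.
Fairview vs Brookfield: Brookfield wins 14–1.
Avon vs Glendale: Avon wins 15–0.
Avon vs Harrow: Avon wins 9–6.
Avon vs Brookfield: Avon wins 9–6.
Glendale vs Harrow: Harrow wins 15–0.
Glendale vs Brookfield: Brookfield wins 15–0.
Harrow vs Brookfield: Brookfield wins 10–5.
Avon beats each rival — Fairview (9–6), Glendale (15–0), Harrow (9–6), Brookfield (9–6) — so Avon is the Condorcet winner.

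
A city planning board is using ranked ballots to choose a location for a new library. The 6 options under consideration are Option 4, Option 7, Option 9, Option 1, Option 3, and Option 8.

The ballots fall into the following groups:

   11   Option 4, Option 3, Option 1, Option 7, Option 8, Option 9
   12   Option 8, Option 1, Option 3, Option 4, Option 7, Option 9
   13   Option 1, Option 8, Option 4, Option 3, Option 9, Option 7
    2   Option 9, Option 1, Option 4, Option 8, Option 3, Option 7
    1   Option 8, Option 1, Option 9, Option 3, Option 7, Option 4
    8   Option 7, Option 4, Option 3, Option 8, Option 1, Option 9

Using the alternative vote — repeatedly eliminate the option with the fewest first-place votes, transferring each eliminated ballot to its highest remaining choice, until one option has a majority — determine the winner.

Option 1

Round 1: Option 1 13, Option 8 13, Option 4 11, Option 7 8, Option 9 2, Option 3 0. Option 3 has the fewest and is eliminated.
Round 2: Option 1 13, Option 8 13, Option 4 11, Option 7 8, Option 9 2. Option 9 has the fewest and is eliminated.
Round 3: Option 1 15, Option 8 13, Option 4 11, Option 7 8. Option 7 has the fewest and is eliminated.
Round 4: Option 4 19, Option 1 15, Option 8 13. Option 8 has the fewest and is eliminated.
Round 5: Option 1 28, Option 4 19. Option 1 has a majority.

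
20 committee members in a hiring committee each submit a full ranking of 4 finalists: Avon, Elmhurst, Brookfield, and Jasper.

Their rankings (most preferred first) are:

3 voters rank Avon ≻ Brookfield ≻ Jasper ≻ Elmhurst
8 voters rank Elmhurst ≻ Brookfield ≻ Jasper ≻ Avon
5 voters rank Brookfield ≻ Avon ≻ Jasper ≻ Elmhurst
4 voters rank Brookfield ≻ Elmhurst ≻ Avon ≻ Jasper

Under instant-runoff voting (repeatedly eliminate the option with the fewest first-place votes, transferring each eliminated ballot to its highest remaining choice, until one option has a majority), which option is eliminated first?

Round 1: Brookfield 9, Elmhurst 8, Avon 3, Jasper 0. Jasper has the fewest and is eliminated.
Round 2: Brookfield 9, Elmhurst 8, Avon 3. Avon has the fewest and is eliminated.
Round 3: Brookfield 12, Elmhurst 8. Brookfield has a majority.

Jasper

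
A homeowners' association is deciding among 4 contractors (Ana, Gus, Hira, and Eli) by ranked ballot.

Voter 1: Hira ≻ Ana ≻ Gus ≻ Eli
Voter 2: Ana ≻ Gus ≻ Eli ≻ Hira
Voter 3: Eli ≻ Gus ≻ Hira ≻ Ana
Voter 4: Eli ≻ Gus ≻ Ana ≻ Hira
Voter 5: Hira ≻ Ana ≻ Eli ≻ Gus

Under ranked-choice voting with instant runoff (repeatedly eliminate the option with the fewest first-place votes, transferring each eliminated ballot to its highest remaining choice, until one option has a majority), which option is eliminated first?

Gus

Round 1: Hira 2, Eli 2, Ana 1, Gus 0. Gus has the fewest and is eliminated.
Round 2: Hira 2, Eli 2, Ana 1. Ana has the fewest and is eliminated.
Round 3: Eli 3, Hira 2. Eli has a majority.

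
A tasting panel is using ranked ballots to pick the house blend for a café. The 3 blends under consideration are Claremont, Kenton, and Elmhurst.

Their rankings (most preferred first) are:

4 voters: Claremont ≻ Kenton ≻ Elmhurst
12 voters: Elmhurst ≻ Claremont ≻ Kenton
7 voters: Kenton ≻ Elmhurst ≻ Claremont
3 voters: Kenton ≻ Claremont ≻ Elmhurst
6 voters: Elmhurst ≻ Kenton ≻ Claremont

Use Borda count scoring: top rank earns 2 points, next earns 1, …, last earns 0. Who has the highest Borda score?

Borda scores:
  Claremont: 4·2 + 12·1 + 7·0 + 3·1 + 6·0 = 23
  Kenton: 4·1 + 12·0 + 7·2 + 3·2 + 6·1 = 30
  Elmhurst: 4·0 + 12·2 + 7·1 + 3·0 + 6·2 = 43
Elmhurst has the highest total.

Elmhurst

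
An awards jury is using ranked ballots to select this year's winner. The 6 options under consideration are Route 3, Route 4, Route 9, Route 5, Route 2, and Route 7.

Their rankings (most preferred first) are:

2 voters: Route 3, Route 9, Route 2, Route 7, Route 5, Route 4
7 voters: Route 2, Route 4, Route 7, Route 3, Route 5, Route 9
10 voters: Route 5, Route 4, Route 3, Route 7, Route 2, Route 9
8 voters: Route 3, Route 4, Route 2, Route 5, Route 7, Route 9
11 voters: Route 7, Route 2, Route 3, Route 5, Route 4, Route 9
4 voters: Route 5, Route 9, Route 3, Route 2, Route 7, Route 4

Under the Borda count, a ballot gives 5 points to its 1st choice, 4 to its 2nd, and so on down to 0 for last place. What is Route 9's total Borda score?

24

Borda scores:
  Route 3: 2·5 + 7·2 + 10·3 + 8·5 + 11·3 + 4·3 = 139
  Route 4: 2·0 + 7·4 + 10·4 + 8·4 + 11·1 + 4·0 = 111
  Route 9: 2·4 + 7·0 + 10·0 + 8·0 + 11·0 + 4·4 = 24
  Route 5: 2·1 + 7·1 + 10·5 + 8·2 + 11·2 + 4·5 = 117
  Route 2: 2·3 + 7·5 + 10·1 + 8·3 + 11·4 + 4·2 = 127
  Route 7: 2·2 + 7·3 + 10·2 + 8·1 + 11·5 + 4·1 = 112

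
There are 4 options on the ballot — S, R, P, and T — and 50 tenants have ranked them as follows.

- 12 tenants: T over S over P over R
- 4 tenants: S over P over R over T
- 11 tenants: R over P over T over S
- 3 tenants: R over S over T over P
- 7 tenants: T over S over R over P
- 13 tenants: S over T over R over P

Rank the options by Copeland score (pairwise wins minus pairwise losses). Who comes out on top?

Pairwise results:
  S vs R: S wins 36–14.
  S vs P: S wins 39–11.
  S vs T: T wins 30–20.
  R vs P: R wins 34–16.
  R vs T: T wins 32–18.
  P vs T: T wins 35–15.
Copeland scores (wins − losses):
  S: 2 − 1 = 1
  R: 1 − 2 = -1
  P: 0 − 3 = -3
  T: 3 − 0 = 3
T has the best Copeland score.

T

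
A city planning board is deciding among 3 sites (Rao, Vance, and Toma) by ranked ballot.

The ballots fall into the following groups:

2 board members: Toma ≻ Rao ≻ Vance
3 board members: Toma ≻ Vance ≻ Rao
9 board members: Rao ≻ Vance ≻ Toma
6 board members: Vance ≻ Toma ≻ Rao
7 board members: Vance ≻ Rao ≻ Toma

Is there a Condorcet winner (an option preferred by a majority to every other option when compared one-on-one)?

Head-to-head results (27 voters total):
Rao vs Vance: Vance wins 16–11.
Rao vs Toma: Rao wins 16–11.
Vance vs Toma: Vance wins 22–5.
Vance beats each rival — Rao (16–11), Toma (22–5) — so Vance is the Condorcet winner.

Yes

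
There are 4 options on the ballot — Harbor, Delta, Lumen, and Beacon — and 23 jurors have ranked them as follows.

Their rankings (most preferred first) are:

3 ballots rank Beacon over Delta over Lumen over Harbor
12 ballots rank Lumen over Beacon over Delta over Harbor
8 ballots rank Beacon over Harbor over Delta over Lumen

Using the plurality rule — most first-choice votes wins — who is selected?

First-place vote totals:
  Harbor: 0
  Delta: 0
  Lumen: 12
  Beacon: 11
Lumen has the most first-place votes.

Lumen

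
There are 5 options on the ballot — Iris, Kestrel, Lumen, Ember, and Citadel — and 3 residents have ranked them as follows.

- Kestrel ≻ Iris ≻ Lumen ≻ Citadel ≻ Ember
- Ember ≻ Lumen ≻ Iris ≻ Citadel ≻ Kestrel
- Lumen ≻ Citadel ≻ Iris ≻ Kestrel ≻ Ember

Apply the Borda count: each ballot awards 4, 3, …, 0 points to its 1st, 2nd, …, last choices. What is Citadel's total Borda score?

5

Borda scores:
  Iris: 3 + 2 + 2 = 7
  Kestrel: 4 + 0 + 1 = 5
  Lumen: 2 + 3 + 4 = 9
  Ember: 0 + 4 + 0 = 4
  Citadel: 1 + 1 + 3 = 5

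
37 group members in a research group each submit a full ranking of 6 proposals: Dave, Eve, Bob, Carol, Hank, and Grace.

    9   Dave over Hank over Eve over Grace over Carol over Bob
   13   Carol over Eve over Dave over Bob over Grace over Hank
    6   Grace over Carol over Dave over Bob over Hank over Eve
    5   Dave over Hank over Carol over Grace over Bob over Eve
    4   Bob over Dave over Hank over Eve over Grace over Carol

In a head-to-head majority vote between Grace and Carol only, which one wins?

Grace

Ballots ranking Grace above Carol: 9+6+4 = 19.
Ballots ranking Carol above Grace: 13+5 = 18.
Grace wins the head-to-head, 19–18.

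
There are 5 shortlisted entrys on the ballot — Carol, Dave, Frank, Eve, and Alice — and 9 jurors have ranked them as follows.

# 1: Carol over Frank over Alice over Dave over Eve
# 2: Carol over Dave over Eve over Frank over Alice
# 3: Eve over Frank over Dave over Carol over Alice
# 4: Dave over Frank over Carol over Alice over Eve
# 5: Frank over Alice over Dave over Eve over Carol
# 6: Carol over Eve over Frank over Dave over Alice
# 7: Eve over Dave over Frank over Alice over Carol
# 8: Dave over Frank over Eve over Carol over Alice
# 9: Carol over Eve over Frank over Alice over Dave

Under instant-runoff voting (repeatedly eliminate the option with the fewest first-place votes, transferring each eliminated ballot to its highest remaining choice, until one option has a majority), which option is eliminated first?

Round 1: Carol 4, Dave 2, Eve 2, Frank 1, Alice 0. Alice has the fewest and is eliminated.
Round 2: Carol 4, Dave 2, Eve 2, Frank 1. Frank has the fewest and is eliminated.
Round 3: Carol 4, Dave 3, Eve 2. Eve has the fewest and is eliminated.
Round 4: Dave 5, Carol 4. Dave has a majority.

Alice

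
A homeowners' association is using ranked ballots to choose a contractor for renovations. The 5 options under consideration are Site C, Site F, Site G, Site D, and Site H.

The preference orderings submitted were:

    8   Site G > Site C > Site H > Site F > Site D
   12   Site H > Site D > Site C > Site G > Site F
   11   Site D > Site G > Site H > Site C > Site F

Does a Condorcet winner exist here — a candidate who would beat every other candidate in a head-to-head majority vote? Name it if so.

None — there is no Condorcet winner

Head-to-head results (31 voters total):
Site C vs Site F: Site C wins 31–0.
Site C vs Site G: Site G wins 19–12.
Site C vs Site D: Site D wins 23–8.
Site C vs Site H: Site H wins 23–8.
Site F vs Site G: Site G wins 31–0.
Site F vs Site D: Site D wins 23–8.
Site F vs Site H: Site H wins 31–0.
Site G vs Site D: Site D wins 23–8.
Site G vs Site H: Site G wins 19–12.
Site D vs Site H: Site H wins 20–11.
No candidate beats all others: Site G beats Site H beats Site D beats Site G, a majority cycle.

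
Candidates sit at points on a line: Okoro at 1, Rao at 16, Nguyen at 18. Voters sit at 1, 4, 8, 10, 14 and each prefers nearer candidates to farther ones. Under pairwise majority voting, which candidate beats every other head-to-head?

With single-peaked preferences on a line, the Condorcet winner is the candidate closest to the median voter.
The median voter (position 8) is closest to Okoro at 1.
Check: Okoro vs Rao — voters closer to Okoro: 3 of 5.

Okoro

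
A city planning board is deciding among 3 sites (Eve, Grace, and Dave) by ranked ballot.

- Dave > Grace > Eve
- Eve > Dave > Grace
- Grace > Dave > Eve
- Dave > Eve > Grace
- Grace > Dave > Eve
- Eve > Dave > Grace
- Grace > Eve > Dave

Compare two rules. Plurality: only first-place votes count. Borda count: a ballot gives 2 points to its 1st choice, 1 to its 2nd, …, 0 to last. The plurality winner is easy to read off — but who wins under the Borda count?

Dave

Plurality first-place counts: Eve 2, Grace 3, Dave 2 → Grace.
Borda totals: Eve 6, Grace 7, Dave 8 → Dave.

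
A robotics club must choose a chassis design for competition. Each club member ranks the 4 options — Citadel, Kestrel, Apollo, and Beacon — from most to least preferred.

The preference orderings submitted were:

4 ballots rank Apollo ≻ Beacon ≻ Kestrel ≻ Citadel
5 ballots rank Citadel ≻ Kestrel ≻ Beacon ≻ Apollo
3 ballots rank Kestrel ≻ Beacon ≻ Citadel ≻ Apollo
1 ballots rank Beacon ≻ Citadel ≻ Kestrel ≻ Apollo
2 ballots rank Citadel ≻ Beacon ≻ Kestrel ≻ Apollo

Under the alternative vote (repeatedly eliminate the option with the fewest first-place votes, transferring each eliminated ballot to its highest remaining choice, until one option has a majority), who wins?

Citadel

Round 1: Citadel 7, Apollo 4, Kestrel 3, Beacon 1. Beacon has the fewest and is eliminated.
Round 2: Citadel 8, Apollo 4, Kestrel 3. Citadel has a majority.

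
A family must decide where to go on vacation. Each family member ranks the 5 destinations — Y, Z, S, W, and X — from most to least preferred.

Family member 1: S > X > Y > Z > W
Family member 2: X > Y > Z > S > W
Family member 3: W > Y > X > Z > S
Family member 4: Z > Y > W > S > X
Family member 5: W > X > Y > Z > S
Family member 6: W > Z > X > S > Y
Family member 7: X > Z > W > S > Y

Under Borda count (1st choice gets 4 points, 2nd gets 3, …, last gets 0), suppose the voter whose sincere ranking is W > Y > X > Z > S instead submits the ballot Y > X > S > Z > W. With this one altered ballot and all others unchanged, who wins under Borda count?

Borda totals with the altered ballot: Y 14, Z 15, S 10, W 12, X 19.
The winner is unchanged: still X.

X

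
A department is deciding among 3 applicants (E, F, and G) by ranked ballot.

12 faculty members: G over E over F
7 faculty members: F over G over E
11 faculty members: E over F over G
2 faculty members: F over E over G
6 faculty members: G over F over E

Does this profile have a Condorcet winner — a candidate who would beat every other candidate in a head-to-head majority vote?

Head-to-head results (38 voters total):
E vs F: E wins 23–15.
E vs G: G wins 25–13.
F vs G: F wins 20–18.
No candidate beats all others: E beats F beats G beats E, a majority cycle.

No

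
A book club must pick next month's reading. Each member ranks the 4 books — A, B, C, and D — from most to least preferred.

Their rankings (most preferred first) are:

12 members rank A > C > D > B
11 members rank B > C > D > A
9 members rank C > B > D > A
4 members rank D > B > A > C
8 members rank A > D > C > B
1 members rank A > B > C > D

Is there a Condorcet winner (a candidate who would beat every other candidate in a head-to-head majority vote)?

No

Head-to-head results (45 voters total):
A vs B: B wins 24–21.
A vs C: A wins 25–20.
A vs D: D wins 24–21.
B vs C: C wins 29–16.
B vs D: D wins 24–21.
C vs D: C wins 33–12.
No candidate beats all others: A beats C beats B beats A, a majority cycle.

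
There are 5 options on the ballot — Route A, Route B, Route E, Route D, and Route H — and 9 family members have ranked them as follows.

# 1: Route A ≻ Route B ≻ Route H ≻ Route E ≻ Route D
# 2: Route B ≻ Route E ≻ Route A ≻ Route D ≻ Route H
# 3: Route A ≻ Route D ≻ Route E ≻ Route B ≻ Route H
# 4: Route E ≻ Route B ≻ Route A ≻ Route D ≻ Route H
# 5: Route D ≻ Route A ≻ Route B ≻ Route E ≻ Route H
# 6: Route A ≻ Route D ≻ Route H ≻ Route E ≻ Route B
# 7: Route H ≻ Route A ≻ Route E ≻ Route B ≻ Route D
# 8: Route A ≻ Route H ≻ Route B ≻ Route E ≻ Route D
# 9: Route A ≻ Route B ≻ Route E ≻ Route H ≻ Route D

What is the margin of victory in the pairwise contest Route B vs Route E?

Ballots ranking Route B above Route E: 5.
Ballots ranking Route E above Route B: 4.
Route B wins 5–4, a margin of 1.

1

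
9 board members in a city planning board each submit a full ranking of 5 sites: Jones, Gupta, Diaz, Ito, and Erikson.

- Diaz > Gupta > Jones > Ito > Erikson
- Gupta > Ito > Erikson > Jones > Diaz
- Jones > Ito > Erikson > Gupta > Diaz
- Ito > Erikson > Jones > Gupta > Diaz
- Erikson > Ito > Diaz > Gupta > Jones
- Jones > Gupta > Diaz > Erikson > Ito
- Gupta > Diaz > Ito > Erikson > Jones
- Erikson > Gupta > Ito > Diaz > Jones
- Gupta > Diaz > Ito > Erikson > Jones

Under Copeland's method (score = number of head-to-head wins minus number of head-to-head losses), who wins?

Gupta

Pairwise results:
  Jones vs Gupta: Gupta wins 6–3.
  Jones vs Diaz: Diaz wins 5–4.
  Jones vs Ito: Ito wins 6–3.
  Jones vs Erikson: Erikson wins 6–3.
  Gupta vs Diaz: Gupta wins 7–2.
  Gupta vs Ito: Gupta wins 6–3.
  Gupta vs Erikson: Gupta wins 5–4.
  Diaz vs Ito: Ito wins 5–4.
  Diaz vs Erikson: Erikson wins 5–4.
  Ito vs Erikson: Ito wins 6–3.
Copeland scores (wins − losses):
  Jones: 0 − 4 = -4
  Gupta: 4 − 0 = 4
  Diaz: 1 − 3 = -2
  Ito: 3 − 1 = 2
  Erikson: 2 − 2 = 0
Gupta has the best Copeland score.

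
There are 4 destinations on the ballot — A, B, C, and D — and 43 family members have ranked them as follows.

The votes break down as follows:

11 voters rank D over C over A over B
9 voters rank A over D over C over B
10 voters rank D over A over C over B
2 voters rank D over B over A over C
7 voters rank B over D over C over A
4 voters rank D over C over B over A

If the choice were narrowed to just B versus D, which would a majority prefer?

D

Ballots ranking B above D: 7.
Ballots ranking D above B: 11+9+10+2+4 = 36.
D wins the head-to-head, 36–7.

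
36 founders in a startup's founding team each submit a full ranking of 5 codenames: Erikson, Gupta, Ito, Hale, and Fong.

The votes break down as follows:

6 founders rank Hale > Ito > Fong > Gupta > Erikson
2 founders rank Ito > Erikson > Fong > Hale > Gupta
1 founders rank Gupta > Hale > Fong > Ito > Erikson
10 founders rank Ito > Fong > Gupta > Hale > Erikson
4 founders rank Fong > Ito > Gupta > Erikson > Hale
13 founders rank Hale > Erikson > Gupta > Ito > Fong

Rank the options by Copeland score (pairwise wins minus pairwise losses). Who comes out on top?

Pairwise results:
  Erikson vs Gupta: Gupta wins 21–15.
  Erikson vs Ito: Ito wins 23–13.
  Erikson vs Hale: Hale wins 30–6.
  Erikson vs Fong: Fong wins 21–15.
  Gupta vs Ito: Ito wins 22–14.
  Gupta vs Hale: Hale wins 21–15.
  Gupta vs Fong: Fong wins 22–14.
  Ito vs Hale: Hale wins 20–16.
  Ito vs Fong: Ito wins 31–5.
  Hale vs Fong: Hale wins 20–16.
Copeland scores (wins − losses):
  Erikson: 0 − 4 = -4
  Gupta: 1 − 3 = -2
  Ito: 3 − 1 = 2
  Hale: 4 − 0 = 4
  Fong: 2 − 2 = 0
Hale has the best Copeland score.

Hale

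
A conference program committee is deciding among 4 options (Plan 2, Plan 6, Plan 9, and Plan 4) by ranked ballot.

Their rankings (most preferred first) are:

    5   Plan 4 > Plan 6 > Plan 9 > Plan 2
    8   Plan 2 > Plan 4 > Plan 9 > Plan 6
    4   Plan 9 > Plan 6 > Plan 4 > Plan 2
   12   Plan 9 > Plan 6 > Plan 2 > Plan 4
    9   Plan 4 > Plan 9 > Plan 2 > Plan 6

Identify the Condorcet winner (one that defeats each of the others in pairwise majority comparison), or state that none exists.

Head-to-head results (38 voters total):
Plan 2 vs Plan 6: Plan 6 wins 21–17.
Plan 2 vs Plan 9: Plan 9 wins 30–8.
Plan 2 vs Plan 4: Plan 2 wins 20–18.
Plan 6 vs Plan 9: Plan 9 wins 33–5.
Plan 6 vs Plan 4: Plan 4 wins 22–16.
Plan 9 vs Plan 4: Plan 4 wins 22–16.
No candidate beats all others: Plan 2 beats Plan 4 beats Plan 6 beats Plan 2, a majority cycle.

There is no Condorcet winner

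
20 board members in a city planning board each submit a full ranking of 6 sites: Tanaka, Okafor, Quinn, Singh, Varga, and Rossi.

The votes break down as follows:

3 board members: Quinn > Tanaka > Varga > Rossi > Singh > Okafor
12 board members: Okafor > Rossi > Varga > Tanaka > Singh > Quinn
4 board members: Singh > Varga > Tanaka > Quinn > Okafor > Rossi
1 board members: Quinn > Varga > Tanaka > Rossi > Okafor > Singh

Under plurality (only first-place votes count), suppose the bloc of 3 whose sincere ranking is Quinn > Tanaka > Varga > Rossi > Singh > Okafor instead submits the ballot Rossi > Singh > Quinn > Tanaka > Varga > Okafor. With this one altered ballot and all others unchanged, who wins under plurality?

First-place totals with the altered ballot: Tanaka 0, Okafor 12, Quinn 1, Singh 4, Varga 0, Rossi 3.
The winner is unchanged: still Okafor.

Okafor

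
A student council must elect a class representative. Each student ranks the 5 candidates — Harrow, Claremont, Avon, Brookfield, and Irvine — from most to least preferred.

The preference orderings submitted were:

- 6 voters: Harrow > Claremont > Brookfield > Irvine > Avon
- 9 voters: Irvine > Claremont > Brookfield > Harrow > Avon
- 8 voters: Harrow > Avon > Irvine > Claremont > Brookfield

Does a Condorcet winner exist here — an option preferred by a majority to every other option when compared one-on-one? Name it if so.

Head-to-head results (23 voters total):
Harrow vs Claremont: Harrow wins 14–9.
Harrow vs Avon: Harrow wins 23–0.
Harrow vs Brookfield: Harrow wins 14–9.
Harrow vs Irvine: Harrow wins 14–9.
Claremont vs Avon: Claremont wins 15–8.
Claremont vs Brookfield: Claremont wins 23–0.
Claremont vs Irvine: Irvine wins 17–6.
Avon vs Brookfield: Brookfield wins 15–8.
Avon vs Irvine: Irvine wins 15–8.
Brookfield vs Irvine: Irvine wins 17–6.
Harrow beats each rival — Claremont (14–9), Avon (23–0), Brookfield (14–9), Irvine (14–9) — so Harrow is the Condorcet winner.

Harrow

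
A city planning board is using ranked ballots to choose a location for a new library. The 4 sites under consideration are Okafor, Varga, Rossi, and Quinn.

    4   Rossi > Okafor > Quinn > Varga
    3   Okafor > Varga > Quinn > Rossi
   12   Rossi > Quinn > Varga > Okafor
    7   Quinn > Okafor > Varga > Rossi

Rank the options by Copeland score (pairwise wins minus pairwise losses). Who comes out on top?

Rossi

Pairwise results:
  Okafor vs Varga: Okafor wins 14–12.
  Okafor vs Rossi: Rossi wins 16–10.
  Okafor vs Quinn: Quinn wins 19–7.
  Varga vs Rossi: Rossi wins 16–10.
  Varga vs Quinn: Quinn wins 23–3.
  Rossi vs Quinn: Rossi wins 16–10.
Copeland scores (wins − losses):
  Okafor: 1 − 2 = -1
  Varga: 0 − 3 = -3
  Rossi: 3 − 0 = 3
  Quinn: 2 − 1 = 1
Rossi has the best Copeland score.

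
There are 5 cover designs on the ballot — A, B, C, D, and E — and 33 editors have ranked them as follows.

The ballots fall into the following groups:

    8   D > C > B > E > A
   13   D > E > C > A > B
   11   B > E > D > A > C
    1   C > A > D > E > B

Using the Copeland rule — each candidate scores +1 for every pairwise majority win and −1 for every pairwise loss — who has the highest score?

D

Pairwise results:
  A vs B: B wins 19–14.
  A vs C: C wins 22–11.
  A vs D: D wins 32–1.
  A vs E: E wins 32–1.
  B vs C: C wins 22–11.
  B vs D: D wins 22–11.
  B vs E: B wins 19–14.
  C vs D: D wins 32–1.
  C vs E: E wins 24–9.
  D vs E: D wins 22–11.
Copeland scores (wins − losses):
  A: 0 − 4 = -4
  B: 2 − 2 = 0
  C: 2 − 2 = 0
  D: 4 − 0 = 4
  E: 2 − 2 = 0
D has the best Copeland score.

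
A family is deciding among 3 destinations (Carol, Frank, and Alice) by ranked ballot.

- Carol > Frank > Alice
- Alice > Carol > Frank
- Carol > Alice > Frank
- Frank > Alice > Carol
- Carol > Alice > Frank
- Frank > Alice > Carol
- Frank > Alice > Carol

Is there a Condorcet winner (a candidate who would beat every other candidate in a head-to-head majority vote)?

No

Head-to-head results (7 voters total):
Carol vs Frank: Carol wins 4–3.
Carol vs Alice: Alice wins 4–3.
Frank vs Alice: Frank wins 4–3.
No candidate beats all others: Carol beats Frank beats Alice beats Carol, a majority cycle.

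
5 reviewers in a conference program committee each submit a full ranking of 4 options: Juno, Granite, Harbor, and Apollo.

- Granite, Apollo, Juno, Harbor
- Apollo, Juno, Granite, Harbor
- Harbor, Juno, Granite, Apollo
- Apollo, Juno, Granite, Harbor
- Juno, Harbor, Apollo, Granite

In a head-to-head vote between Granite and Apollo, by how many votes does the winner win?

Ballots ranking Granite above Apollo: 2.
Ballots ranking Apollo above Granite: 3.
Apollo wins 3–2, a margin of 1.

1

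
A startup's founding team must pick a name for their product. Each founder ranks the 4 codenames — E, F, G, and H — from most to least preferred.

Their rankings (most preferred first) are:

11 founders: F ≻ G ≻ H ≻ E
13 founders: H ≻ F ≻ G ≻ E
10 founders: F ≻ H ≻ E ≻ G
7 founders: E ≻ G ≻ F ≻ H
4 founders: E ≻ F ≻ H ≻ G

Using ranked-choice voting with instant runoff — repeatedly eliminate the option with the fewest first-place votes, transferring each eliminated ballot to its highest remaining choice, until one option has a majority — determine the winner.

Round 1: F 21, H 13, E 11, G 0. G has the fewest and is eliminated.
Round 2: F 21, H 13, E 11. E has the fewest and is eliminated.
Round 3: F 32, H 13. F has a majority.

F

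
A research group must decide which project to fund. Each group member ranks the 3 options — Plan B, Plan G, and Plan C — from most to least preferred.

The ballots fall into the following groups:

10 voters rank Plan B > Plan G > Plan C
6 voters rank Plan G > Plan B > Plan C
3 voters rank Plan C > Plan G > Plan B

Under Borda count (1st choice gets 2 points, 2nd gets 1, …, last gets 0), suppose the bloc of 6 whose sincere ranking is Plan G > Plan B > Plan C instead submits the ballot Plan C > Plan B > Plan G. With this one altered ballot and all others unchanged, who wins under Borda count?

Plan B

Borda totals with the altered ballot: Plan B 26, Plan G 13, Plan C 18.
The winner is unchanged: still Plan B.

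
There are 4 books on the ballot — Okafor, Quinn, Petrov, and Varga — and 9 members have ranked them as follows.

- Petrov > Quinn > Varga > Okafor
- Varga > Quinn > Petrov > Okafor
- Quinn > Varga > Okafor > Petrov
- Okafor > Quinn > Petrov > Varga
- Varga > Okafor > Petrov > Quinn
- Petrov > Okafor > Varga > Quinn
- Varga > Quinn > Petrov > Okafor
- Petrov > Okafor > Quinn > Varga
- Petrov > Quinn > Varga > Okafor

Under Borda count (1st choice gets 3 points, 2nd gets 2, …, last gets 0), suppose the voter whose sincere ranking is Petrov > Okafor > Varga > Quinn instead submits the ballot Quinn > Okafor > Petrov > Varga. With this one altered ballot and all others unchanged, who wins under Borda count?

Borda totals with the altered ballot: Okafor 10, Quinn 17, Petrov 14, Varga 13.
The switch changes the winner from Petrov to Quinn.

Quinn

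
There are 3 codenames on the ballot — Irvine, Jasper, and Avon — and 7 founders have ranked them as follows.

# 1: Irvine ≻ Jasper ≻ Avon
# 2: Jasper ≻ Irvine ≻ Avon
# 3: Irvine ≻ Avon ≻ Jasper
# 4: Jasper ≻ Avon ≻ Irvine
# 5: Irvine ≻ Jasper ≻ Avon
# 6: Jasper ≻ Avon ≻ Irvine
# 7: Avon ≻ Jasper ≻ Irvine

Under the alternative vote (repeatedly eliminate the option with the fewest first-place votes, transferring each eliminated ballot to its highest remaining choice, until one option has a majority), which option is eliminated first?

Avon

Round 1: Irvine 3, Jasper 3, Avon 1. Avon has the fewest and is eliminated.
Round 2: Jasper 4, Irvine 3. Jasper has a majority.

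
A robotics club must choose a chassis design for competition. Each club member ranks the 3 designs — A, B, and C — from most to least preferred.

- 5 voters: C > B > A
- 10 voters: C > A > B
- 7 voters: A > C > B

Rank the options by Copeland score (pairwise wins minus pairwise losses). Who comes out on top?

Pairwise results:
  A vs B: A wins 17–5.
  A vs C: C wins 15–7.
  B vs C: C wins 22–0.
Copeland scores (wins − losses):
  A: 1 − 1 = 0
  B: 0 − 2 = -2
  C: 2 − 0 = 2
C has the best Copeland score.

C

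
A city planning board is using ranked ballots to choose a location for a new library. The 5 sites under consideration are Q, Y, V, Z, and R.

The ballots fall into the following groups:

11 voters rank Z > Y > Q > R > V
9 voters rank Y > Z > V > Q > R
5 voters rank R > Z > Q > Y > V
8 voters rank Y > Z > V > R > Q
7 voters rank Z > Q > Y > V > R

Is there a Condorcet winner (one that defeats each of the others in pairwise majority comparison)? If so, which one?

Z

Head-to-head results (40 voters total):
Q vs Y: Y wins 28–12.
Q vs V: Q wins 23–17.
Q vs Z: Z wins 40–0.
Q vs R: Q wins 27–13.
Y vs V: Y wins 40–0.
Y vs Z: Z wins 23–17.
Y vs R: Y wins 35–5.
V vs Z: Z wins 40–0.
V vs R: V wins 24–16.
Z vs R: Z wins 35–5.
Z beats each rival — Q (40–0), Y (23–17), V (40–0), R (35–5) — so Z is the Condorcet winner.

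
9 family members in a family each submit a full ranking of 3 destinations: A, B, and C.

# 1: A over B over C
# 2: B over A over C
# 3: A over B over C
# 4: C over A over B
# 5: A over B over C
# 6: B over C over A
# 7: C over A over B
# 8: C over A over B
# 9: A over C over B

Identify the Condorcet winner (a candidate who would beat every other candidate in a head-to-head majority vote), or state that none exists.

Head-to-head results (9 voters total):
A vs B: A wins 7–2.
A vs C: A wins 5–4.
B vs C: B wins 5–4.
A beats each rival — B (7–2), C (5–4) — so A is the Condorcet winner.

A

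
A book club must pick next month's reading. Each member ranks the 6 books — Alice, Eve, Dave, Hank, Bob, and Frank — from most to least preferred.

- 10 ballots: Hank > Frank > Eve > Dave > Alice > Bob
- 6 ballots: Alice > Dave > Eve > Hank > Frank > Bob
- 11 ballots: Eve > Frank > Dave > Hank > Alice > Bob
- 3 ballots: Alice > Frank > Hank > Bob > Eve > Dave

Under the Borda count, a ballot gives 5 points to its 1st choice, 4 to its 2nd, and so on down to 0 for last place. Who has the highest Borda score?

Eve

Borda scores:
  Alice: 10·1 + 6·5 + 11·1 + 3·5 = 66
  Eve: 10·3 + 6·3 + 11·5 + 3·1 = 106
  Dave: 10·2 + 6·4 + 11·3 + 3·0 = 77
  Hank: 10·5 + 6·2 + 11·2 + 3·3 = 93
  Bob: 10·0 + 6·0 + 11·0 + 3·2 = 6
  Frank: 10·4 + 6·1 + 11·4 + 3·4 = 102
Eve has the highest total.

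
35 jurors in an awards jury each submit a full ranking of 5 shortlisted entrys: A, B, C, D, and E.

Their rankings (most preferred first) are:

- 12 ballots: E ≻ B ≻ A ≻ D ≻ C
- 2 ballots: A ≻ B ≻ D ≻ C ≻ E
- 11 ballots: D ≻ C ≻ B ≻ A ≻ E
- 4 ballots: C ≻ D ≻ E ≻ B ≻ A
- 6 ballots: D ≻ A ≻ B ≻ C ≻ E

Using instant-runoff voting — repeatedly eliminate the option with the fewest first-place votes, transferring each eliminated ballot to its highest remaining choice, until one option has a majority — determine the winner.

D

Round 1: D 17, E 12, C 4, A 2, B 0. B has the fewest and is eliminated.
Round 2: D 17, E 12, C 4, A 2. A has the fewest and is eliminated.
Round 3: D 19, E 12, C 4. D has a majority.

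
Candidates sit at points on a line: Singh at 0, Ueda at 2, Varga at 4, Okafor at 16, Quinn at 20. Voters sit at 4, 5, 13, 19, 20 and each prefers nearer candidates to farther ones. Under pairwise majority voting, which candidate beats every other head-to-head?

Okafor

With single-peaked preferences on a line, the Condorcet winner is the candidate closest to the median voter.
The median voter (position 13) is closest to Okafor at 16.
Check: Okafor vs Quinn — voters closer to Okafor: 3 of 5.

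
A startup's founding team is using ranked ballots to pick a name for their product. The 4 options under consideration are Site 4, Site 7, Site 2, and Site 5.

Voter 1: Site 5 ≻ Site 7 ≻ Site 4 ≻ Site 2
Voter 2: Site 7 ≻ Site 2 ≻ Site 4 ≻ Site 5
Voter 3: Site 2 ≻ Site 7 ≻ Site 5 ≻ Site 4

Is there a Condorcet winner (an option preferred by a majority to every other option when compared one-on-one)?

Yes

Head-to-head results (3 voters total):
Site 4 vs Site 7: Site 7 wins 3–0.
Site 4 vs Site 2: Site 2 wins 2–1.
Site 4 vs Site 5: Site 5 wins 2–1.
Site 7 vs Site 2: Site 7 wins 2–1.
Site 7 vs Site 5: Site 7 wins 2–1.
Site 2 vs Site 5: Site 2 wins 2–1.
Site 7 beats each rival — Site 4 (3–0), Site 2 (2–1), Site 5 (2–1) — so Site 7 is the Condorcet winner.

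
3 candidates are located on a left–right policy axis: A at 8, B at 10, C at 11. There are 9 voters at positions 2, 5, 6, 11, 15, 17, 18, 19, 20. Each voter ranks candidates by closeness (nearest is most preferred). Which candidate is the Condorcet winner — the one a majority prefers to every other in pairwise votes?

With single-peaked preferences on a line, the Condorcet winner is the candidate closest to the median voter.
The median voter (position 15) is closest to C at 11.
Check: C vs A — voters closer to C: 6 of 9.

C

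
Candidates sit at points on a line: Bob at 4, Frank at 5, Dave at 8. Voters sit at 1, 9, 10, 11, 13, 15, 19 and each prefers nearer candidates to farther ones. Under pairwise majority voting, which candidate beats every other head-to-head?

With single-peaked preferences on a line, the Condorcet winner is the candidate closest to the median voter.
The median voter (position 11) is closest to Dave at 8.
Check: Dave vs Bob — voters closer to Dave: 6 of 7.

Dave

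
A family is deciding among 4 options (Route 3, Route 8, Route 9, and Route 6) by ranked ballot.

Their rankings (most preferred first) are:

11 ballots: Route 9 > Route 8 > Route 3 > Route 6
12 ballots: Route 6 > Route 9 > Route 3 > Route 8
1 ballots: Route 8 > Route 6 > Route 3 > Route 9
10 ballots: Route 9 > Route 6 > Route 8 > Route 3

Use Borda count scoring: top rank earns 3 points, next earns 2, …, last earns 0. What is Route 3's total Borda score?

24

Borda scores:
  Route 3: 11·1 + 12·1 + 1 + 10·0 = 24
  Route 8: 11·2 + 12·0 + 3 + 10·1 = 35
  Route 9: 11·3 + 12·2 + 0 + 10·3 = 87
  Route 6: 11·0 + 12·3 + 2 + 10·2 = 58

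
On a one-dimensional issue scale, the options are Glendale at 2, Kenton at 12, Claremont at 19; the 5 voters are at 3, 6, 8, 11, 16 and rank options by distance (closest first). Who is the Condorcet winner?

With single-peaked preferences on a line, the Condorcet winner is the candidate closest to the median voter.
The median voter (position 8) is closest to Kenton at 12.
Check: Kenton vs Claremont — voters closer to Kenton: 4 of 5.

Kenton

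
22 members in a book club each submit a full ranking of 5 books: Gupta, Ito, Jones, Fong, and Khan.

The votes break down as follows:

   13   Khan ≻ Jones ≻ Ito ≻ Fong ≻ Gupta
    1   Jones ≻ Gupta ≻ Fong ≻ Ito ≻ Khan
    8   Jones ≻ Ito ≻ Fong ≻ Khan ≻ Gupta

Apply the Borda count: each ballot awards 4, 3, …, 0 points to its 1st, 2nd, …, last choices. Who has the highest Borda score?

Borda scores:
  Gupta: 13·0 + 3 + 8·0 = 3
  Ito: 13·2 + 1 + 8·3 = 51
  Jones: 13·3 + 4 + 8·4 = 75
  Fong: 13·1 + 2 + 8·2 = 31
  Khan: 13·4 + 0 + 8·1 = 60
Jones has the highest total.

Jones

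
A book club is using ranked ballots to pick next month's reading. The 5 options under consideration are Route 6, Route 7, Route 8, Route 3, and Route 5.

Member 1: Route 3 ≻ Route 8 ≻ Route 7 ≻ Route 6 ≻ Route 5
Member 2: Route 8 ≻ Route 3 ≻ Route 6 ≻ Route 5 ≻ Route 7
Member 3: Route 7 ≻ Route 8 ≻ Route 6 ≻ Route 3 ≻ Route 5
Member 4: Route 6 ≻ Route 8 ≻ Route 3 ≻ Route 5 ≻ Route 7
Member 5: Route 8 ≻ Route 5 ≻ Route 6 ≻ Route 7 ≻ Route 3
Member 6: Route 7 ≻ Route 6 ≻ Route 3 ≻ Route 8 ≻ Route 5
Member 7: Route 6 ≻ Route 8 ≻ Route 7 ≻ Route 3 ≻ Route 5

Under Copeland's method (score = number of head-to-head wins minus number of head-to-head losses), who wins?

Route 8

Pairwise results:
  Route 6 vs Route 7: Route 6 wins 4–3.
  Route 6 vs Route 8: Route 8 wins 4–3.
  Route 6 vs Route 3: Route 6 wins 5–2.
  Route 6 vs Route 5: Route 6 wins 6–1.
  Route 7 vs Route 8: Route 8 wins 5–2.
  Route 7 vs Route 3: Route 7 wins 4–3.
  Route 7 vs Route 5: Route 7 wins 4–3.
  Route 8 vs Route 3: Route 8 wins 5–2.
  Route 8 vs Route 5: Route 8 wins 7–0.
  Route 3 vs Route 5: Route 3 wins 6–1.
Copeland scores (wins − losses):
  Route 6: 3 − 1 = 2
  Route 7: 2 − 2 = 0
  Route 8: 4 − 0 = 4
  Route 3: 1 − 3 = -2
  Route 5: 0 − 4 = -4
Route 8 has the best Copeland score.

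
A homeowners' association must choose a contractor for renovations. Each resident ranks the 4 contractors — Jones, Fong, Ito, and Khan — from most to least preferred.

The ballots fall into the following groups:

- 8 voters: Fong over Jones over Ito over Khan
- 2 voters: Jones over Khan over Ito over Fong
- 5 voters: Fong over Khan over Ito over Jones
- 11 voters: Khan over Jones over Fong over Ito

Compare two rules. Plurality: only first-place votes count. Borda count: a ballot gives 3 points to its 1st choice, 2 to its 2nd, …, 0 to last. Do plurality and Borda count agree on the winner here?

Yes

Plurality first-place counts: Jones 2, Fong 13, Ito 0, Khan 11 → Fong.
Borda totals: Jones 44, Fong 50, Ito 15, Khan 47 → Fong.
The two rules agree on Fong.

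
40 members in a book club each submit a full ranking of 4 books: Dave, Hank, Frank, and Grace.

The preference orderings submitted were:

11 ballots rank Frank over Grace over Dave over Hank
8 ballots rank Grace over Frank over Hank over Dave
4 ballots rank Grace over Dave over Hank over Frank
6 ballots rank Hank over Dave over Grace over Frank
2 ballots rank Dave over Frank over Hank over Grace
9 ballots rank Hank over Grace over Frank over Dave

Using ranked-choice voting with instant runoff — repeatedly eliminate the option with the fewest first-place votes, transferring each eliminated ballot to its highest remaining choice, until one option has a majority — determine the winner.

Frank

Round 1: Hank 15, Grace 12, Frank 11, Dave 2. Dave has the fewest and is eliminated.
Round 2: Hank 15, Frank 13, Grace 12. Grace has the fewest and is eliminated.
Round 3: Frank 21, Hank 19. Frank has a majority.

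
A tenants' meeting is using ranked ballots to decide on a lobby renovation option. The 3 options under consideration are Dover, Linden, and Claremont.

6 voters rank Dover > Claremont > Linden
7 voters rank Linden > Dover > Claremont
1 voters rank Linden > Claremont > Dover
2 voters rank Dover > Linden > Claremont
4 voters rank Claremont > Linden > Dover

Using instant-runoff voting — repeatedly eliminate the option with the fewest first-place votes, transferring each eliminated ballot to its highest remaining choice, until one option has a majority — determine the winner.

Linden

Round 1: Dover 8, Linden 8, Claremont 4. Claremont has the fewest and is eliminated.
Round 2: Linden 12, Dover 8. Linden has a majority.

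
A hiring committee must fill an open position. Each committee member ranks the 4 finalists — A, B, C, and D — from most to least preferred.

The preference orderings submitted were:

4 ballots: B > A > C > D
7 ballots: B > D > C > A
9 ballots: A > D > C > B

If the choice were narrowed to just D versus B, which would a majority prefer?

B

Ballots ranking D above B: 9.
Ballots ranking B above D: 4+7 = 11.
B wins the head-to-head, 11–9.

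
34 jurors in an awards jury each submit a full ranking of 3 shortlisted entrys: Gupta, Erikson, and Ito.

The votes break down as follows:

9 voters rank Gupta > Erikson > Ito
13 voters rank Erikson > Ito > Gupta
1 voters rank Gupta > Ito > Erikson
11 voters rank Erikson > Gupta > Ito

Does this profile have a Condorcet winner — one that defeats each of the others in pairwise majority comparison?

Yes

Head-to-head results (34 voters total):
Gupta vs Erikson: Erikson wins 24–10.
Gupta vs Ito: Gupta wins 21–13.
Erikson vs Ito: Erikson wins 33–1.
Erikson beats each rival — Gupta (24–10), Ito (33–1) — so Erikson is the Condorcet winner.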